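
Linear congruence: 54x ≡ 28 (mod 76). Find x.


GCD(54, 76) = 2 divides 28
Divide: 27x ≡ 14 (mod 38)
x ≡ 16 (mod 38)


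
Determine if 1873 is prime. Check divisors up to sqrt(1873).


Check divisors up to sqrt(1873) = 43.2782
No divisors found.
1873 is prime.

Yes, 1873 is prime


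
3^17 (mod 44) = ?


3^1 mod 44 = 3
3^2 mod 44 = 9
3^3 mod 44 = 27
3^4 mod 44 = 37
3^5 mod 44 = 23
3^6 mod 44 = 25
3^7 mod 44 = 31
3^8 mod 44 = 5
3^9 mod 44 = 15
3^10 mod 44 = 1
3^11 mod 44 = 3
3^12 mod 44 = 9
3^13 mod 44 = 27
3^14 mod 44 = 37
3^15 mod 44 = 23
3^16 mod 44 = 25
3^17 mod 44 = 31


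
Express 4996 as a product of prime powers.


4996 / 2 = 2498
2498 / 2 = 1249
1249 / 1249 = 1
4996 = 2^2 × 1249


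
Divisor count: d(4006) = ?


4006 = 2^1 × 2003^1
d(4006) = (1+1) × (1+1) = 4

4 divisors


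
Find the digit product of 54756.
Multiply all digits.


5 × 4 × 7 × 5 × 6 = 4200


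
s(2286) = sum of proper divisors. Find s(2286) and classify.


Proper divisors: 1, 2, 3, 6, 9, 18, 127, 254, 381, 762, 1143
Sum = 1 + 2 + 3 + 6 + 9 + 18 + 127 + 254 + 381 + 762 + 1143 = 2706
2706 > 2286 → abundant

s(2286) = 2706 (abundant)


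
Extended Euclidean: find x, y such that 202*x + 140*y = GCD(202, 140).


Tabular extended Euclidean (each row: r = 202*s + 140*t):
r=202, s=1, t=0
r=140, s=0, t=1
q=1: r=62, s=1, t=-1   [202*(1) + 140*(-1) = 62]
q=2: r=16, s=-2, t=3   [202*(-2) + 140*(3) = 16]
q=3: r=14, s=7, t=-10   [202*(7) + 140*(-10) = 14]
q=1: r=2, s=-9, t=13   [202*(-9) + 140*(13) = 2]
q=7: r=0, s=70, t=-101   [202*(70) + 140*(-101) = 0]
GCD = 2; from the row with r=2: x=-9, y=13
Check: 202*(-9) + 140*(13) = -1818 + 1820 = 2

GCD = 2, x = -9, y = 13


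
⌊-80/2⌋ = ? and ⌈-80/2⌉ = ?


-80/2 = -40.0000
floor = -40
ceil = -40

floor = -40, ceil = -40


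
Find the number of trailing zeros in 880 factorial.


floor(880/5) = 176
floor(880/25) = 35
floor(880/125) = 7
floor(880/625) = 1
Total = 219

219 trailing zeros


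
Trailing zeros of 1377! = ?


floor(1377/5) = 275
floor(1377/25) = 55
floor(1377/125) = 11
floor(1377/625) = 2
Total = 343

343 trailing zeros


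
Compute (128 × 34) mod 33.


128 × 34 = 4352
4352 mod 33 = 29


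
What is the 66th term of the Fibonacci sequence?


Sequence: 1, 1, 2, 3, 5, 8, 13, 21, 34, 55, 89, 144, 233, 377, 610, 987, 1597, 2584, 4181, 6765, 10946, 17711, 28657, 46368, 75025, 121393, 196418, 317811, 514229, 832040, 1346269, 2178309, 3524578, 5702887, 9227465, 14930352, 24157817, 39088169, 63245986, 102334155, 165580141, 267914296, 433494437, 701408733, 1134903170, 1836311903, 2971215073, 4807526976, 7778742049, 12586269025, 20365011074, 32951280099, 53316291173, 86267571272, 139583862445, 225851433717, 365435296162, 591286729879, 956722026041, 1548008755920, 2504730781961, 4052739537881, 6557470319842, 10610209857723, 17167680177565, 27777890035288
F(66) = 27777890035288


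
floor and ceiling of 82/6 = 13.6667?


82/6 = 13.6667
floor = 13
ceil = 14

floor = 13, ceil = 14


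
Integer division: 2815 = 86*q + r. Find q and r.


2815 = 86 * 32 + 63
Check: 2752 + 63 = 2815

q = 32, r = 63


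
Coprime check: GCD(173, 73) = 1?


Euclidean algorithm:
173 = 2 * 73 + 27
73 = 2 * 27 + 19
27 = 1 * 19 + 8
19 = 2 * 8 + 3
8 = 2 * 3 + 2
3 = 1 * 2 + 1
2 = 2 * 1 + 0
GCD(173, 73) = 1

Yes, coprime (GCD = 1)


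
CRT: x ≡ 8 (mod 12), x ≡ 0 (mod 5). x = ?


M = 12*5 = 60
M1 = M/12 = 5, M2 = M/5 = 12
M1^(-1) mod 12 = 5, M2^(-1) mod 5 = 3
x = 8*5*5 + 0*12*3 = 200
200 mod 60 = 20
Check: 20 mod 12 = 8 ✓, 20 mod 5 = 0 ✓

x ≡ 20 (mod 60)


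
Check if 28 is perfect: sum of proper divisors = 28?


Proper divisors of 28: 1, 2, 4, 7, 14
Sum = 1 + 2 + 4 + 7 + 14 = 28

Yes, 28 is perfect (28 = 28)


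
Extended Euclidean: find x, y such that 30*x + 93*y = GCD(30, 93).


Tabular extended Euclidean (each row: r = 30*s + 93*t):
r=30, s=1, t=0
r=93, s=0, t=1
q=0: r=30, s=1, t=0   [30*(1) + 93*(0) = 30]
q=3: r=3, s=-3, t=1   [30*(-3) + 93*(1) = 3]
q=10: r=0, s=31, t=-10   [30*(31) + 93*(-10) = 0]
GCD = 3; from the row with r=3: x=-3, y=1
Check: 30*(-3) + 93*(1) = -90 + 93 = 3

GCD = 3, x = -3, y = 1


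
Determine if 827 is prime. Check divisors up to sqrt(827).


Check divisors up to sqrt(827) = 28.7576
No divisors found.
827 is prime.

Yes, 827 is prime


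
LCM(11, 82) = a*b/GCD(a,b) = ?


GCD(11, 82) = 1
LCM = 11*82/1 = 902/1 = 902

LCM = 902


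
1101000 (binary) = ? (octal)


1101000 (base 2) = 104 (decimal)
104 (decimal) = 150 (base 8)


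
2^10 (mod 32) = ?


2^1 mod 32 = 2
2^2 mod 32 = 4
2^3 mod 32 = 8
2^4 mod 32 = 16
2^5 mod 32 = 0
2^6 mod 32 = 0
2^7 mod 32 = 0
2^8 mod 32 = 0
2^9 mod 32 = 0
2^10 mod 32 = 0


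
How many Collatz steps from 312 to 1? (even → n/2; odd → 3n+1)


312 → 156 → 78 → 39 → 118 → 59 → 178 → 89 → 268 → 134 → 67 → 202 → 101 → 304 → 152 → 76 → 38 → 19 → 58 → 29 → 88 → 44 → 22 → 11 → 34 → 17 → 52 → 26 → 13 → 40 → 20 → 10 → 5 → 16 → 8 → 4 → 2 → 1
Total steps = 37

37 steps


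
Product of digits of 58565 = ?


5 × 8 × 5 × 6 × 5 = 6000


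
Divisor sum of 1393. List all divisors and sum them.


Divisors of 1393: 1, 7, 199, 1393
Sum = 1 + 7 + 199 + 1393 = 1600

σ(1393) = 1600


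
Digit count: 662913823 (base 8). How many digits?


662913823 in base 8 = 4740641437
Number of digits = 10

10 digits (base 8)


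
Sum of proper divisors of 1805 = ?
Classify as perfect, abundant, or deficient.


Proper divisors: 1, 5, 19, 95, 361
Sum = 1 + 5 + 19 + 95 + 361 = 481
481 < 1805 → deficient

s(1805) = 481 (deficient)


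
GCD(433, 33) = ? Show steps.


433 = 13 * 33 + 4
33 = 8 * 4 + 1
4 = 4 * 1 + 0
GCD = 1


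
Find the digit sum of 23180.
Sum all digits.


2 + 3 + 1 + 8 + 0 = 14


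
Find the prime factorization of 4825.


4825 / 5 = 965
965 / 5 = 193
193 / 193 = 1
4825 = 5^2 × 193


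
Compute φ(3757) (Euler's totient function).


3757 = 13 × 17^2
Prime factors: 13, 17
φ(3757) = 3757 × (1-1/13) × (1-1/17)
= 3757 × 12/13 × 16/17 = 3264

φ(3757) = 3264


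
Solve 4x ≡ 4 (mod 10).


GCD(4, 10) = 2 divides 4
Divide: 2x ≡ 2 (mod 5)
x ≡ 1 (mod 5)


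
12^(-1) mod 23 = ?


Use the extended Euclidean algorithm on (23, 12); each row r = 23*s + 12*t:
r=23, s=1, t=0
r=12, s=0, t=1
q=1: r=11, s=1, t=-1   [23*(1) + 12*(-1) = 11]
q=1: r=1, s=-1, t=2   [23*(-1) + 12*(2) = 1]
q=11: r=0, s=12, t=-23   [23*(12) + 12*(-23) = 0]
GCD = 1 with t = 2, so 12*(2) ≡ 1 (mod 23)
Inverse = 2 mod 23 = 2
Check: 12 * 2 = 24 ≡ 1 (mod 23)

12^(-1) ≡ 2 (mod 23)


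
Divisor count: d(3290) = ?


3290 = 2^1 × 5^1 × 7^1 × 47^1
d(3290) = (1+1) × (1+1) × (1+1) × (1+1) = 16

16 divisors


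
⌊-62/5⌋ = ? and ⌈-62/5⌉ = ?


-62/5 = -12.4000
floor = -13
ceil = -12

floor = -13, ceil = -12


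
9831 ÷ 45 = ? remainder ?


9831 = 45 * 218 + 21
Check: 9810 + 21 = 9831

q = 218, r = 21


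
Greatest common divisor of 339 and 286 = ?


339 = 1 * 286 + 53
286 = 5 * 53 + 21
53 = 2 * 21 + 11
21 = 1 * 11 + 10
11 = 1 * 10 + 1
10 = 10 * 1 + 0
GCD = 1


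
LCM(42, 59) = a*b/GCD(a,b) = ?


GCD(42, 59) = 1
LCM = 42*59/1 = 2478/1 = 2478

LCM = 2478


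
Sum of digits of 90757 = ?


9 + 0 + 7 + 5 + 7 = 28


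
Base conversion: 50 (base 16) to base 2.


50 (base 16) = 80 (decimal)
80 (decimal) = 1010000 (base 2)


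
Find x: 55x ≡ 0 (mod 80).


GCD(55, 80) = 5 divides 0
Divide: 11x ≡ 0 (mod 16)
x ≡ 0 (mod 16)


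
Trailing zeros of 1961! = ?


floor(1961/5) = 392
floor(1961/25) = 78
floor(1961/125) = 15
floor(1961/625) = 3
Total = 488

488 trailing zeros


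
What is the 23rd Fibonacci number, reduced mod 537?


F(k) mod 537 for k=1..23:
1, 1, 2, 3, 5, 8, 13, 21, 34, 55, 89, 144, 233, 377, 73, 450, 523, 436, 422, 321, 206, 527, 196
F(23) mod 537 = 196


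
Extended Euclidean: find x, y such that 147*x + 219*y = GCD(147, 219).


Tabular extended Euclidean (each row: r = 147*s + 219*t):
r=147, s=1, t=0
r=219, s=0, t=1
q=0: r=147, s=1, t=0   [147*(1) + 219*(0) = 147]
q=1: r=72, s=-1, t=1   [147*(-1) + 219*(1) = 72]
q=2: r=3, s=3, t=-2   [147*(3) + 219*(-2) = 3]
q=24: r=0, s=-73, t=49   [147*(-73) + 219*(49) = 0]
GCD = 3; from the row with r=3: x=3, y=-2
Check: 147*(3) + 219*(-2) = 441 - 438 = 3

GCD = 3, x = 3, y = -2


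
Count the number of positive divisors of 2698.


2698 = 2^1 × 19^1 × 71^1
d(2698) = (1+1) × (1+1) × (1+1) = 8

8 divisors


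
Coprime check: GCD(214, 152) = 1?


Euclidean algorithm:
214 = 1 * 152 + 62
152 = 2 * 62 + 28
62 = 2 * 28 + 6
28 = 4 * 6 + 4
6 = 1 * 4 + 2
4 = 2 * 2 + 0
GCD(214, 152) = 2

No, not coprime (GCD = 2)


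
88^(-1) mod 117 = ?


Use the extended Euclidean algorithm on (117, 88); each row r = 117*s + 88*t:
r=117, s=1, t=0
r=88, s=0, t=1
q=1: r=29, s=1, t=-1   [117*(1) + 88*(-1) = 29]
q=3: r=1, s=-3, t=4   [117*(-3) + 88*(4) = 1]
q=29: r=0, s=88, t=-117   [117*(88) + 88*(-117) = 0]
GCD = 1 with t = 4, so 88*(4) ≡ 1 (mod 117)
Inverse = 4 mod 117 = 4
Check: 88 * 4 = 352 ≡ 1 (mod 117)

88^(-1) ≡ 4 (mod 117)


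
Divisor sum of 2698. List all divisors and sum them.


Divisors of 2698: 1, 2, 19, 38, 71, 142, 1349, 2698
Sum = 1 + 2 + 19 + 38 + 71 + 142 + 1349 + 2698 = 4320

σ(2698) = 4320


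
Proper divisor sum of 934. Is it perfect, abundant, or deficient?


Proper divisors: 1, 2, 467
Sum = 1 + 2 + 467 = 470
470 < 934 → deficient

s(934) = 470 (deficient)


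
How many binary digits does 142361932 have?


142361932 in base 2 = 1000011111000100010101001100
Number of digits = 28

28 digits (base 2)


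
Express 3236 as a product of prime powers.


3236 / 2 = 1618
1618 / 2 = 809
809 / 809 = 1
3236 = 2^2 × 809


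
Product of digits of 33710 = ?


3 × 3 × 7 × 1 × 0 = 0


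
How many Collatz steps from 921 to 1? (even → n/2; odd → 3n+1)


921 → 2764 → 1382 → 691 → 2074 → 1037 → 3112 → 1556 → 778 → 389 → 1168 → 584 → 292 → 146 → 73 → 220 → 110 → 55 → 166 → 83 → 250 → 125 → 376 → 188 → 94 → 47 → 142 → 71 → 214 → 107 → 322 → 161 → 484 → 242 → 121 → 364 → 182 → 91 → 274 → 137 → 412 → 206 → 103 → 310 → 155 → 466 → 233 → 700 → 350 → 175 → 526 → 263 → 790 → 395 → 1186 → 593 → 1780 → 890 → 445 → 1336 → 668 → 334 → 167 → 502 → 251 → 754 → 377 → 1132 → 566 → 283 → 850 → 425 → 1276 → 638 → 319 → 958 → 479 → 1438 → 719 → 2158 → 1079 → 3238 → 1619 → 4858 → 2429 → 7288 → 3644 → 1822 → 911 → 2734 → 1367 → 4102 → 2051 → 6154 → 3077 → 9232 → 4616 → 2308 → 1154 → 577 → 1732 → 866 → 433 → 1300 → 650 → 325 → 976 → 488 → 244 → 122 → 61 → 184 → 92 → 46 → 23 → 70 → 35 → 106 → 53 → 160 → 80 → 40 → 20 → 10 → 5 → 16 → 8 → 4 → 2 → 1
Total steps = 129

129 steps


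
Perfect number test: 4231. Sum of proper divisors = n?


Proper divisors of 4231: 1
Sum = 1 = 1

No, 4231 is not perfect (1 ≠ 4231)


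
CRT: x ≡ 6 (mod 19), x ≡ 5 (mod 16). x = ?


M = 19*16 = 304
M1 = M/19 = 16, M2 = M/16 = 19
M1^(-1) mod 19 = 6, M2^(-1) mod 16 = 11
x = 6*16*6 + 5*19*11 = 1621
1621 mod 304 = 101
Check: 101 mod 19 = 6 ✓, 101 mod 16 = 5 ✓

x ≡ 101 (mod 304)


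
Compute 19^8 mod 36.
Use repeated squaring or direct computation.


19^1 mod 36 = 19
19^2 mod 36 = 1
19^3 mod 36 = 19
19^4 mod 36 = 1
19^5 mod 36 = 19
19^6 mod 36 = 1
19^7 mod 36 = 19
19^8 mod 36 = 1


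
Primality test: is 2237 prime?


Check divisors up to sqrt(2237) = 47.2969
No divisors found.
2237 is prime.

Yes, 2237 is prime


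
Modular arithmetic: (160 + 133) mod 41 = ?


160 + 133 = 293
293 mod 41 = 6


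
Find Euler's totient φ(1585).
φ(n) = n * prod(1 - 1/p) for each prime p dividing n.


1585 = 5 × 317
Prime factors: 5, 317
φ(1585) = 1585 × (1-1/5) × (1-1/317)
= 1585 × 4/5 × 316/317 = 1264

φ(1585) = 1264


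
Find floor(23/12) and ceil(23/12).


23/12 = 1.9167
floor = 1
ceil = 2

floor = 1, ceil = 2


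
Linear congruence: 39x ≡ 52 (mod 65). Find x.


GCD(39, 65) = 13 divides 52
Divide: 3x ≡ 4 (mod 5)
x ≡ 3 (mod 5)


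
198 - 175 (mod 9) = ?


198 - 175 = 23
23 mod 9 = 5


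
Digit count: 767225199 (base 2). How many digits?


767225199 in base 2 = 101101101110101110110101101111
Number of digits = 30

30 digits (base 2)


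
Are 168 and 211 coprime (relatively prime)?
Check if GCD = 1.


Euclidean algorithm:
211 = 1 * 168 + 43
168 = 3 * 43 + 39
43 = 1 * 39 + 4
39 = 9 * 4 + 3
4 = 1 * 3 + 1
3 = 3 * 1 + 0
GCD(168, 211) = 1

Yes, coprime (GCD = 1)


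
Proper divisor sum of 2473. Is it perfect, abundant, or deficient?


Proper divisors: 1
Sum = 1 = 1
1 < 2473 → deficient

s(2473) = 1 (deficient)


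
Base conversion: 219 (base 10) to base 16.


219 (base 10) = 219 (decimal)
219 (decimal) = DB (base 16)


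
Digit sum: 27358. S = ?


2 + 7 + 3 + 5 + 8 = 25


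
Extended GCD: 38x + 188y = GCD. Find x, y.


Tabular extended Euclidean (each row: r = 38*s + 188*t):
r=38, s=1, t=0
r=188, s=0, t=1
q=0: r=38, s=1, t=0   [38*(1) + 188*(0) = 38]
q=4: r=36, s=-4, t=1   [38*(-4) + 188*(1) = 36]
q=1: r=2, s=5, t=-1   [38*(5) + 188*(-1) = 2]
q=18: r=0, s=-94, t=19   [38*(-94) + 188*(19) = 0]
GCD = 2; from the row with r=2: x=5, y=-1
Check: 38*(5) + 188*(-1) = 190 - 188 = 2

GCD = 2, x = 5, y = -1


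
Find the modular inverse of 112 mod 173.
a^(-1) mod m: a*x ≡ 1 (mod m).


Use the extended Euclidean algorithm on (173, 112); each row r = 173*s + 112*t:
r=173, s=1, t=0
r=112, s=0, t=1
q=1: r=61, s=1, t=-1   [173*(1) + 112*(-1) = 61]
q=1: r=51, s=-1, t=2   [173*(-1) + 112*(2) = 51]
q=1: r=10, s=2, t=-3   [173*(2) + 112*(-3) = 10]
q=5: r=1, s=-11, t=17   [173*(-11) + 112*(17) = 1]
q=10: r=0, s=112, t=-173   [173*(112) + 112*(-173) = 0]
GCD = 1 with t = 17, so 112*(17) ≡ 1 (mod 173)
Inverse = 17 mod 173 = 17
Check: 112 * 17 = 1904 ≡ 1 (mod 173)

112^(-1) ≡ 17 (mod 173)


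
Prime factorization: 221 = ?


221 / 13 = 17
17 / 17 = 1
221 = 13 × 17


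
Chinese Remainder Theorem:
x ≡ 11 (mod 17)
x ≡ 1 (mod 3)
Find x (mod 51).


M = 17*3 = 51
M1 = M/17 = 3, M2 = M/3 = 17
M1^(-1) mod 17 = 6, M2^(-1) mod 3 = 2
x = 11*3*6 + 1*17*2 = 232
232 mod 51 = 28
Check: 28 mod 17 = 11 ✓, 28 mod 3 = 1 ✓

x ≡ 28 (mod 51)


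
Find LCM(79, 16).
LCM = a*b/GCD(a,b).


GCD(79, 16) = 1
LCM = 79*16/1 = 1264/1 = 1264

LCM = 1264


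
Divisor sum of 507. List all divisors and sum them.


Divisors of 507: 1, 3, 13, 39, 169, 507
Sum = 1 + 3 + 13 + 39 + 169 + 507 = 732

σ(507) = 732


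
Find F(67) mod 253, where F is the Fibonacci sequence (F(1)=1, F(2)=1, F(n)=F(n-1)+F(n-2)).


F(k) mod 253 for k=1..67:
1, 1, 2, 3, 5, 8, 13, 21, 34, 55, 89, 144, 233, 124, 104, 228, 79, 54, 133, 187, 67, 1, 68, 69, 137, 206, 90, 43, 133, 176, 56, 232, 35, 14, 49, 63, 112, 175, 34, 209, 243, 199, 189, 135, 71, 206, 24, 230, 1, 231, 232, 210, 189, 146, 82, 228, 57, 32, 89, 121, 210, 78, 35, 113, 148, 8, 156
F(67) mod 253 = 156


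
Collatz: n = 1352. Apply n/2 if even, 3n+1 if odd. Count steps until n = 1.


1352 → 676 → 338 → 169 → 508 → 254 → 127 → 382 → 191 → 574 → 287 → 862 → 431 → 1294 → 647 → 1942 → 971 → 2914 → 1457 → 4372 → 2186 → 1093 → 3280 → 1640 → 820 → 410 → 205 → 616 → 308 → 154 → 77 → 232 → 116 → 58 → 29 → 88 → 44 → 22 → 11 → 34 → 17 → 52 → 26 → 13 → 40 → 20 → 10 → 5 → 16 → 8 → 4 → 2 → 1
Total steps = 52

52 steps


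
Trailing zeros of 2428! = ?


floor(2428/5) = 485
floor(2428/25) = 97
floor(2428/125) = 19
floor(2428/625) = 3
Total = 604

604 trailing zeros


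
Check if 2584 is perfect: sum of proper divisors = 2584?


Proper divisors of 2584: 1, 2, 4, 8, 17, 19, 34, 38, 68, 76, 136, 152, 323, 646, 1292
Sum = 1 + 2 + 4 + 8 + 17 + 19 + 34 + 38 + 68 + 76 + 136 + 152 + 323 + 646 + 1292 = 2816

No, 2584 is not perfect (2816 ≠ 2584)


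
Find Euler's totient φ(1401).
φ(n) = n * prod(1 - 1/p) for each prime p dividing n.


1401 = 3 × 467
Prime factors: 3, 467
φ(1401) = 1401 × (1-1/3) × (1-1/467)
= 1401 × 2/3 × 466/467 = 932

φ(1401) = 932


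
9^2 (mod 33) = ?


9^1 mod 33 = 9
9^2 mod 33 = 15


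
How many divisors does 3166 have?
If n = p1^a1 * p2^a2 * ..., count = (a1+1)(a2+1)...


3166 = 2^1 × 1583^1
d(3166) = (1+1) × (1+1) = 4

4 divisors


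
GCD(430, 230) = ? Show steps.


430 = 1 * 230 + 200
230 = 1 * 200 + 30
200 = 6 * 30 + 20
30 = 1 * 20 + 10
20 = 2 * 10 + 0
GCD = 10


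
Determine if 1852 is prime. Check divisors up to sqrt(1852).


1852 / 2 = 926 (exact division)
1852 is NOT prime.

No, 1852 is not prime


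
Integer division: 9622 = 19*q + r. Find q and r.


9622 = 19 * 506 + 8
Check: 9614 + 8 = 9622

q = 506, r = 8


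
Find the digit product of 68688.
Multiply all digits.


6 × 8 × 6 × 8 × 8 = 18432


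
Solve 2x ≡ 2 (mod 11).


GCD(2, 11) = 1, unique solution
a^(-1) mod 11 = 6
x = 6 * 2 mod 11 = 1

x ≡ 1 (mod 11)


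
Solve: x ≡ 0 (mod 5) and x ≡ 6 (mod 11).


M = 5*11 = 55
M1 = M/5 = 11, M2 = M/11 = 5
M1^(-1) mod 5 = 1, M2^(-1) mod 11 = 9
x = 0*11*1 + 6*5*9 = 270
270 mod 55 = 50
Check: 50 mod 5 = 0 ✓, 50 mod 11 = 6 ✓

x ≡ 50 (mod 55)


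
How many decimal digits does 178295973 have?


178295973 has 9 digits in base 10
floor(log10(178295973)) + 1 = floor(8.2511) + 1 = 9

9 digits (base 10)


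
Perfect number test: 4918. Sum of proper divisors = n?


Proper divisors of 4918: 1, 2, 2459
Sum = 1 + 2 + 2459 = 2462

No, 4918 is not perfect (2462 ≠ 4918)


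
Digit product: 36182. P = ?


3 × 6 × 1 × 8 × 2 = 288


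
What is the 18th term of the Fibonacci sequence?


Sequence: 1, 1, 2, 3, 5, 8, 13, 21, 34, 55, 89, 144, 233, 377, 610, 987, 1597, 2584
F(18) = 2584


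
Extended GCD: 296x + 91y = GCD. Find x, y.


Tabular extended Euclidean (each row: r = 296*s + 91*t):
r=296, s=1, t=0
r=91, s=0, t=1
q=3: r=23, s=1, t=-3   [296*(1) + 91*(-3) = 23]
q=3: r=22, s=-3, t=10   [296*(-3) + 91*(10) = 22]
q=1: r=1, s=4, t=-13   [296*(4) + 91*(-13) = 1]
q=22: r=0, s=-91, t=296   [296*(-91) + 91*(296) = 0]
GCD = 1; from the row with r=1: x=4, y=-13
Check: 296*(4) + 91*(-13) = 1184 - 1183 = 1

GCD = 1, x = 4, y = -13


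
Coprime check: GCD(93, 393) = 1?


Euclidean algorithm:
393 = 4 * 93 + 21
93 = 4 * 21 + 9
21 = 2 * 9 + 3
9 = 3 * 3 + 0
GCD(93, 393) = 3

No, not coprime (GCD = 3)


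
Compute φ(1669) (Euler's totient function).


1669 = 1669
Prime factors: 1669
φ(1669) = 1669 × (1-1/1669)
= 1669 × 1668/1669 = 1668

φ(1669) = 1668


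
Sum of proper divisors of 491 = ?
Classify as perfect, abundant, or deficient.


Proper divisors: 1
Sum = 1 = 1
1 < 491 → deficient

s(491) = 1 (deficient)


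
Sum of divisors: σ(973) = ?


Divisors of 973: 1, 7, 139, 973
Sum = 1 + 7 + 139 + 973 = 1120

σ(973) = 1120


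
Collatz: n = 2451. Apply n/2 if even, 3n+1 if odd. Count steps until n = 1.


2451 → 7354 → 3677 → 11032 → 5516 → 2758 → 1379 → 4138 → 2069 → 6208 → 3104 → 1552 → 776 → 388 → 194 → 97 → 292 → 146 → 73 → 220 → 110 → 55 → 166 → 83 → 250 → 125 → 376 → 188 → 94 → 47 → 142 → 71 → 214 → 107 → 322 → 161 → 484 → 242 → 121 → 364 → 182 → 91 → 274 → 137 → 412 → 206 → 103 → 310 → 155 → 466 → 233 → 700 → 350 → 175 → 526 → 263 → 790 → 395 → 1186 → 593 → 1780 → 890 → 445 → 1336 → 668 → 334 → 167 → 502 → 251 → 754 → 377 → 1132 → 566 → 283 → 850 → 425 → 1276 → 638 → 319 → 958 → 479 → 1438 → 719 → 2158 → 1079 → 3238 → 1619 → 4858 → 2429 → 7288 → 3644 → 1822 → 911 → 2734 → 1367 → 4102 → 2051 → 6154 → 3077 → 9232 → 4616 → 2308 → 1154 → 577 → 1732 → 866 → 433 → 1300 → 650 → 325 → 976 → 488 → 244 → 122 → 61 → 184 → 92 → 46 → 23 → 70 → 35 → 106 → 53 → 160 → 80 → 40 → 20 → 10 → 5 → 16 → 8 → 4 → 2 → 1
Total steps = 133

133 steps


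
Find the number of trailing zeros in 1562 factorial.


floor(1562/5) = 312
floor(1562/25) = 62
floor(1562/125) = 12
floor(1562/625) = 2
Total = 388

388 trailing zeros


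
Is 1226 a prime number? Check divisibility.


1226 / 2 = 613 (exact division)
1226 is NOT prime.

No, 1226 is not prime


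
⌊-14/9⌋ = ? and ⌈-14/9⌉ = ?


-14/9 = -1.5556
floor = -2
ceil = -1

floor = -2, ceil = -1


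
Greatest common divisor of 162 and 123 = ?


162 = 1 * 123 + 39
123 = 3 * 39 + 6
39 = 6 * 6 + 3
6 = 2 * 3 + 0
GCD = 3


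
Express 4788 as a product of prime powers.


4788 / 2 = 2394
2394 / 2 = 1197
1197 / 3 = 399
399 / 3 = 133
133 / 7 = 19
19 / 19 = 1
4788 = 2^2 × 3^2 × 7 × 19


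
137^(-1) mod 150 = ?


Use the extended Euclidean algorithm on (150, 137); each row r = 150*s + 137*t:
r=150, s=1, t=0
r=137, s=0, t=1
q=1: r=13, s=1, t=-1   [150*(1) + 137*(-1) = 13]
q=10: r=7, s=-10, t=11   [150*(-10) + 137*(11) = 7]
q=1: r=6, s=11, t=-12   [150*(11) + 137*(-12) = 6]
q=1: r=1, s=-21, t=23   [150*(-21) + 137*(23) = 1]
q=6: r=0, s=137, t=-150   [150*(137) + 137*(-150) = 0]
GCD = 1 with t = 23, so 137*(23) ≡ 1 (mod 150)
Inverse = 23 mod 150 = 23
Check: 137 * 23 = 3151 ≡ 1 (mod 150)

137^(-1) ≡ 23 (mod 150)


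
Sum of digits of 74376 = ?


7 + 4 + 3 + 7 + 6 = 27


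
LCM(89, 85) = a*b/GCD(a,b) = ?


GCD(89, 85) = 1
LCM = 89*85/1 = 7565/1 = 7565

LCM = 7565


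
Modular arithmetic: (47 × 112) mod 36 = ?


47 × 112 = 5264
5264 mod 36 = 8


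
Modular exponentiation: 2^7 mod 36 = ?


2^1 mod 36 = 2
2^2 mod 36 = 4
2^3 mod 36 = 8
2^4 mod 36 = 16
2^5 mod 36 = 32
2^6 mod 36 = 28
2^7 mod 36 = 20


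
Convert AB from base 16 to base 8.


AB (base 16) = 171 (decimal)
171 (decimal) = 253 (base 8)


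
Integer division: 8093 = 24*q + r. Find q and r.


8093 = 24 * 337 + 5
Check: 8088 + 5 = 8093

q = 337, r = 5


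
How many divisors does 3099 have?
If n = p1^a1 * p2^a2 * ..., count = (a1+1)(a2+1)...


3099 = 3^1 × 1033^1
d(3099) = (1+1) × (1+1) = 4

4 divisors


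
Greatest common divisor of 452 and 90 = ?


452 = 5 * 90 + 2
90 = 45 * 2 + 0
GCD = 2


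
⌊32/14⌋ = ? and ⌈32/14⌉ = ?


32/14 = 2.2857
floor = 2
ceil = 3

floor = 2, ceil = 3


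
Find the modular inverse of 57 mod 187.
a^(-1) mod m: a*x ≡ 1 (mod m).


Use the extended Euclidean algorithm on (187, 57); each row r = 187*s + 57*t:
r=187, s=1, t=0
r=57, s=0, t=1
q=3: r=16, s=1, t=-3   [187*(1) + 57*(-3) = 16]
q=3: r=9, s=-3, t=10   [187*(-3) + 57*(10) = 9]
q=1: r=7, s=4, t=-13   [187*(4) + 57*(-13) = 7]
q=1: r=2, s=-7, t=23   [187*(-7) + 57*(23) = 2]
q=3: r=1, s=25, t=-82   [187*(25) + 57*(-82) = 1]
q=2: r=0, s=-57, t=187   [187*(-57) + 57*(187) = 0]
GCD = 1 with t = -82, so 57*(-82) ≡ 1 (mod 187)
Inverse = -82 mod 187 = 105
Check: 57 * 105 = 5985 ≡ 1 (mod 187)

57^(-1) ≡ 105 (mod 187)


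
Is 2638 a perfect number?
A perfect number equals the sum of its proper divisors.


Proper divisors of 2638: 1, 2, 1319
Sum = 1 + 2 + 1319 = 1322

No, 2638 is not perfect (1322 ≠ 2638)


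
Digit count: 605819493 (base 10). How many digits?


605819493 has 9 digits in base 10
floor(log10(605819493)) + 1 = floor(8.7823) + 1 = 9

9 digits (base 10)


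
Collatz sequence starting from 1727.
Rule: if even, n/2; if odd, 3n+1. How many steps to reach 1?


1727 → 5182 → 2591 → 7774 → 3887 → 11662 → 5831 → 17494 → 8747 → 26242 → 13121 → 39364 → 19682 → 9841 → 29524 → 14762 → 7381 → 22144 → 11072 → 5536 → 2768 → 1384 → 692 → 346 → 173 → 520 → 260 → 130 → 65 → 196 → 98 → 49 → 148 → 74 → 37 → 112 → 56 → 28 → 14 → 7 → 22 → 11 → 34 → 17 → 52 → 26 → 13 → 40 → 20 → 10 → 5 → 16 → 8 → 4 → 2 → 1
Total steps = 55

55 steps


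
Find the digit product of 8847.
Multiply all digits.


8 × 8 × 4 × 7 = 1792


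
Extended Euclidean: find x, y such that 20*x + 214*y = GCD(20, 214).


Tabular extended Euclidean (each row: r = 20*s + 214*t):
r=20, s=1, t=0
r=214, s=0, t=1
q=0: r=20, s=1, t=0   [20*(1) + 214*(0) = 20]
q=10: r=14, s=-10, t=1   [20*(-10) + 214*(1) = 14]
q=1: r=6, s=11, t=-1   [20*(11) + 214*(-1) = 6]
q=2: r=2, s=-32, t=3   [20*(-32) + 214*(3) = 2]
q=3: r=0, s=107, t=-10   [20*(107) + 214*(-10) = 0]
GCD = 2; from the row with r=2: x=-32, y=3
Check: 20*(-32) + 214*(3) = -640 + 642 = 2

GCD = 2, x = -32, y = 3


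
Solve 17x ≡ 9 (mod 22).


GCD(17, 22) = 1, unique solution
a^(-1) mod 22 = 13
x = 13 * 9 mod 22 = 7

x ≡ 7 (mod 22)


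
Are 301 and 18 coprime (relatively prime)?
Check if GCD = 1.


Euclidean algorithm:
301 = 16 * 18 + 13
18 = 1 * 13 + 5
13 = 2 * 5 + 3
5 = 1 * 3 + 2
3 = 1 * 2 + 1
2 = 2 * 1 + 0
GCD(301, 18) = 1

Yes, coprime (GCD = 1)


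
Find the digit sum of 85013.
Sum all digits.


8 + 5 + 0 + 1 + 3 = 17


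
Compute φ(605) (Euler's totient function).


605 = 5 × 11^2
Prime factors: 5, 11
φ(605) = 605 × (1-1/5) × (1-1/11)
= 605 × 4/5 × 10/11 = 440

φ(605) = 440


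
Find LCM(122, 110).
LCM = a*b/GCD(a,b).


GCD(122, 110) = 2
LCM = 122*110/2 = 13420/2 = 6710

LCM = 6710


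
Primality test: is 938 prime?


938 / 2 = 469 (exact division)
938 is NOT prime.

No, 938 is not prime


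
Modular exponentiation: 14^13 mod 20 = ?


14^1 mod 20 = 14
14^2 mod 20 = 16
14^3 mod 20 = 4
14^4 mod 20 = 16
14^5 mod 20 = 4
14^6 mod 20 = 16
14^7 mod 20 = 4
14^8 mod 20 = 16
14^9 mod 20 = 4
14^10 mod 20 = 16
14^11 mod 20 = 4
14^12 mod 20 = 16
14^13 mod 20 = 4


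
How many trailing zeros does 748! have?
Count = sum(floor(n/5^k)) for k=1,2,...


floor(748/5) = 149
floor(748/25) = 29
floor(748/125) = 5
floor(748/625) = 1
Total = 184

184 trailing zeros


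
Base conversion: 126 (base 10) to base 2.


126 (base 10) = 126 (decimal)
126 (decimal) = 1111110 (base 2)


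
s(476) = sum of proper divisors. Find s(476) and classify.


Proper divisors: 1, 2, 4, 7, 14, 17, 28, 34, 68, 119, 238
Sum = 1 + 2 + 4 + 7 + 14 + 17 + 28 + 34 + 68 + 119 + 238 = 532
532 > 476 → abundant

s(476) = 532 (abundant)


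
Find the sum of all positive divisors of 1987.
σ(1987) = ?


Divisors of 1987: 1, 1987
Sum = 1 + 1987 = 1988

σ(1987) = 1988


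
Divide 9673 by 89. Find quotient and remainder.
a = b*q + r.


9673 = 89 * 108 + 61
Check: 9612 + 61 = 9673

q = 108, r = 61


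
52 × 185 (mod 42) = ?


52 × 185 = 9620
9620 mod 42 = 2


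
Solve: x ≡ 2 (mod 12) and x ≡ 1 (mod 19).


M = 12*19 = 228
M1 = M/12 = 19, M2 = M/19 = 12
M1^(-1) mod 12 = 7, M2^(-1) mod 19 = 8
x = 2*19*7 + 1*12*8 = 362
362 mod 228 = 134
Check: 134 mod 12 = 2 ✓, 134 mod 19 = 1 ✓

x ≡ 134 (mod 228)


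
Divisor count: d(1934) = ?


1934 = 2^1 × 967^1
d(1934) = (1+1) × (1+1) = 4

4 divisors


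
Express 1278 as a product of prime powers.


1278 / 2 = 639
639 / 3 = 213
213 / 3 = 71
71 / 71 = 1
1278 = 2 × 3^2 × 71


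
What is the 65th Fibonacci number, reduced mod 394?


F(k) mod 394 for k=1..65:
1, 1, 2, 3, 5, 8, 13, 21, 34, 55, 89, 144, 233, 377, 216, 199, 21, 220, 241, 67, 308, 375, 289, 270, 165, 41, 206, 247, 59, 306, 365, 277, 248, 131, 379, 116, 101, 217, 318, 141, 65, 206, 271, 83, 354, 43, 3, 46, 49, 95, 144, 239, 383, 228, 217, 51, 268, 319, 193, 118, 311, 35, 346, 381, 333
F(65) mod 394 = 333


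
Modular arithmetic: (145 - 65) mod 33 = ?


145 - 65 = 80
80 mod 33 = 14


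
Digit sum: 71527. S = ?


7 + 1 + 5 + 2 + 7 = 22


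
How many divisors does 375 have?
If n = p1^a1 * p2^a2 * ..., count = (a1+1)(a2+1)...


375 = 3^1 × 5^3
d(375) = (1+1) × (3+1) = 8

8 divisors


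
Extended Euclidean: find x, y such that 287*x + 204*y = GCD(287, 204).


Tabular extended Euclidean (each row: r = 287*s + 204*t):
r=287, s=1, t=0
r=204, s=0, t=1
q=1: r=83, s=1, t=-1   [287*(1) + 204*(-1) = 83]
q=2: r=38, s=-2, t=3   [287*(-2) + 204*(3) = 38]
q=2: r=7, s=5, t=-7   [287*(5) + 204*(-7) = 7]
q=5: r=3, s=-27, t=38   [287*(-27) + 204*(38) = 3]
q=2: r=1, s=59, t=-83   [287*(59) + 204*(-83) = 1]
q=3: r=0, s=-204, t=287   [287*(-204) + 204*(287) = 0]
GCD = 1; from the row with r=1: x=59, y=-83
Check: 287*(59) + 204*(-83) = 16933 - 16932 = 1

GCD = 1, x = 59, y = -83


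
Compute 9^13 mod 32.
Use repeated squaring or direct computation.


9^1 mod 32 = 9
9^2 mod 32 = 17
9^3 mod 32 = 25
9^4 mod 32 = 1
9^5 mod 32 = 9
9^6 mod 32 = 17
9^7 mod 32 = 25
9^8 mod 32 = 1
9^9 mod 32 = 9
9^10 mod 32 = 17
9^11 mod 32 = 25
9^12 mod 32 = 1
9^13 mod 32 = 9


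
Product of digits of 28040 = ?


2 × 8 × 0 × 4 × 0 = 0


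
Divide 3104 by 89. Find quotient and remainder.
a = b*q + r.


3104 = 89 * 34 + 78
Check: 3026 + 78 = 3104

q = 34, r = 78


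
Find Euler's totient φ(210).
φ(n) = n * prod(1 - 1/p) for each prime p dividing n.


210 = 2 × 3 × 5 × 7
Prime factors: 2, 3, 5, 7
φ(210) = 210 × (1-1/2) × (1-1/3) × (1-1/5) × (1-1/7)
= 210 × 1/2 × 2/3 × 4/5 × 6/7 = 48

φ(210) = 48


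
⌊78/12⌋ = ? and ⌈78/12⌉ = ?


78/12 = 6.5000
floor = 6
ceil = 7

floor = 6, ceil = 7


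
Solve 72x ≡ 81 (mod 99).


GCD(72, 99) = 9 divides 81
Divide: 8x ≡ 9 (mod 11)
x ≡ 8 (mod 11)


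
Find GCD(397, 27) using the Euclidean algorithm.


397 = 14 * 27 + 19
27 = 1 * 19 + 8
19 = 2 * 8 + 3
8 = 2 * 3 + 2
3 = 1 * 2 + 1
2 = 2 * 1 + 0
GCD = 1


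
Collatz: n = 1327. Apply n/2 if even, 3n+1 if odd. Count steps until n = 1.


1327 → 3982 → 1991 → 5974 → 2987 → 8962 → 4481 → 13444 → 6722 → 3361 → 10084 → 5042 → 2521 → 7564 → 3782 → 1891 → 5674 → 2837 → 8512 → 4256 → 2128 → 1064 → 532 → 266 → 133 → 400 → 200 → 100 → 50 → 25 → 76 → 38 → 19 → 58 → 29 → 88 → 44 → 22 → 11 → 34 → 17 → 52 → 26 → 13 → 40 → 20 → 10 → 5 → 16 → 8 → 4 → 2 → 1
Total steps = 52

52 steps


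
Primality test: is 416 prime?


416 / 2 = 208 (exact division)
416 is NOT prime.

No, 416 is not prime


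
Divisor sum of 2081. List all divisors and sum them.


Divisors of 2081: 1, 2081
Sum = 1 + 2081 = 2082

σ(2081) = 2082


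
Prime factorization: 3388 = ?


3388 / 2 = 1694
1694 / 2 = 847
847 / 7 = 121
121 / 11 = 11
11 / 11 = 1
3388 = 2^2 × 7 × 11^2


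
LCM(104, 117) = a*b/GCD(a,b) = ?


GCD(104, 117) = 13
LCM = 104*117/13 = 12168/13 = 936

LCM = 936


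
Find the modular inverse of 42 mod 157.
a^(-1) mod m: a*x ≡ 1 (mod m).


Use the extended Euclidean algorithm on (157, 42); each row r = 157*s + 42*t:
r=157, s=1, t=0
r=42, s=0, t=1
q=3: r=31, s=1, t=-3   [157*(1) + 42*(-3) = 31]
q=1: r=11, s=-1, t=4   [157*(-1) + 42*(4) = 11]
q=2: r=9, s=3, t=-11   [157*(3) + 42*(-11) = 9]
q=1: r=2, s=-4, t=15   [157*(-4) + 42*(15) = 2]
q=4: r=1, s=19, t=-71   [157*(19) + 42*(-71) = 1]
q=2: r=0, s=-42, t=157   [157*(-42) + 42*(157) = 0]
GCD = 1 with t = -71, so 42*(-71) ≡ 1 (mod 157)
Inverse = -71 mod 157 = 86
Check: 42 * 86 = 3612 ≡ 1 (mod 157)

42^(-1) ≡ 86 (mod 157)


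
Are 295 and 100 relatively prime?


Euclidean algorithm:
295 = 2 * 100 + 95
100 = 1 * 95 + 5
95 = 19 * 5 + 0
GCD(295, 100) = 5

No, not coprime (GCD = 5)


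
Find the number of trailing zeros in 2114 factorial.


floor(2114/5) = 422
floor(2114/25) = 84
floor(2114/125) = 16
floor(2114/625) = 3
Total = 525

525 trailing zeros


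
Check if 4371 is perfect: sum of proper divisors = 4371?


Proper divisors of 4371: 1, 3, 31, 47, 93, 141, 1457
Sum = 1 + 3 + 31 + 47 + 93 + 141 + 1457 = 1773

No, 4371 is not perfect (1773 ≠ 4371)


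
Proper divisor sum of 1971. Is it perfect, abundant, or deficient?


Proper divisors: 1, 3, 9, 27, 73, 219, 657
Sum = 1 + 3 + 9 + 27 + 73 + 219 + 657 = 989
989 < 1971 → deficient

s(1971) = 989 (deficient)


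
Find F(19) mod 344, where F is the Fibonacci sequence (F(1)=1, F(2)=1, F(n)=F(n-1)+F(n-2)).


F(k) mod 344 for k=1..19:
1, 1, 2, 3, 5, 8, 13, 21, 34, 55, 89, 144, 233, 33, 266, 299, 221, 176, 53
F(19) mod 344 = 53


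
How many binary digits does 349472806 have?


349472806 in base 2 = 10100110101001000100000100110
Number of digits = 29

29 digits (base 2)


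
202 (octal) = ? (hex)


202 (base 8) = 130 (decimal)
130 (decimal) = 82 (base 16)


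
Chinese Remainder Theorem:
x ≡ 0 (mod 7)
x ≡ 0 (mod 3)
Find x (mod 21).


M = 7*3 = 21
M1 = M/7 = 3, M2 = M/3 = 7
M1^(-1) mod 7 = 5, M2^(-1) mod 3 = 1
x = 0*3*5 + 0*7*1 = 0
0 mod 21 = 0
Check: 0 mod 7 = 0 ✓, 0 mod 3 = 0 ✓

x ≡ 0 (mod 21)


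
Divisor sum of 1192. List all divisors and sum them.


Divisors of 1192: 1, 2, 4, 8, 149, 298, 596, 1192
Sum = 1 + 2 + 4 + 8 + 149 + 298 + 596 + 1192 = 2250

σ(1192) = 2250


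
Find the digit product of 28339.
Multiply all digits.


2 × 8 × 3 × 3 × 9 = 1296


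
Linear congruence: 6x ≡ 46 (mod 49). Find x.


GCD(6, 49) = 1, unique solution
a^(-1) mod 49 = 41
x = 41 * 46 mod 49 = 24

x ≡ 24 (mod 49)


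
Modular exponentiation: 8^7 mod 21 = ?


8^1 mod 21 = 8
8^2 mod 21 = 1
8^3 mod 21 = 8
8^4 mod 21 = 1
8^5 mod 21 = 8
8^6 mod 21 = 1
8^7 mod 21 = 8


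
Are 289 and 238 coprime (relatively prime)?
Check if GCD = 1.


Euclidean algorithm:
289 = 1 * 238 + 51
238 = 4 * 51 + 34
51 = 1 * 34 + 17
34 = 2 * 17 + 0
GCD(289, 238) = 17

No, not coprime (GCD = 17)


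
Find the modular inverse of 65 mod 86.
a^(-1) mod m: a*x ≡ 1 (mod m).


Use the extended Euclidean algorithm on (86, 65); each row r = 86*s + 65*t:
r=86, s=1, t=0
r=65, s=0, t=1
q=1: r=21, s=1, t=-1   [86*(1) + 65*(-1) = 21]
q=3: r=2, s=-3, t=4   [86*(-3) + 65*(4) = 2]
q=10: r=1, s=31, t=-41   [86*(31) + 65*(-41) = 1]
q=2: r=0, s=-65, t=86   [86*(-65) + 65*(86) = 0]
GCD = 1 with t = -41, so 65*(-41) ≡ 1 (mod 86)
Inverse = -41 mod 86 = 45
Check: 65 * 45 = 2925 ≡ 1 (mod 86)

65^(-1) ≡ 45 (mod 86)


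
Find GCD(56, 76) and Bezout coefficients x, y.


Tabular extended Euclidean (each row: r = 56*s + 76*t):
r=56, s=1, t=0
r=76, s=0, t=1
q=0: r=56, s=1, t=0   [56*(1) + 76*(0) = 56]
q=1: r=20, s=-1, t=1   [56*(-1) + 76*(1) = 20]
q=2: r=16, s=3, t=-2   [56*(3) + 76*(-2) = 16]
q=1: r=4, s=-4, t=3   [56*(-4) + 76*(3) = 4]
q=4: r=0, s=19, t=-14   [56*(19) + 76*(-14) = 0]
GCD = 4; from the row with r=4: x=-4, y=3
Check: 56*(-4) + 76*(3) = -224 + 228 = 4

GCD = 4, x = -4, y = 3


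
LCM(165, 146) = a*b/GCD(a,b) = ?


GCD(165, 146) = 1
LCM = 165*146/1 = 24090/1 = 24090

LCM = 24090


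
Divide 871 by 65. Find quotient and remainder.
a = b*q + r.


871 = 65 * 13 + 26
Check: 845 + 26 = 871

q = 13, r = 26


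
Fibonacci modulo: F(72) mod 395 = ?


F(k) mod 395 for k=1..72:
1, 1, 2, 3, 5, 8, 13, 21, 34, 55, 89, 144, 233, 377, 215, 197, 17, 214, 231, 50, 281, 331, 217, 153, 370, 128, 103, 231, 334, 170, 109, 279, 388, 272, 265, 142, 12, 154, 166, 320, 91, 16, 107, 123, 230, 353, 188, 146, 334, 85, 24, 109, 133, 242, 375, 222, 202, 29, 231, 260, 96, 356, 57, 18, 75, 93, 168, 261, 34, 295, 329, 229
F(72) mod 395 = 229


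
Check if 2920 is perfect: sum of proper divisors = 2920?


Proper divisors of 2920: 1, 2, 4, 5, 8, 10, 20, 40, 73, 146, 292, 365, 584, 730, 1460
Sum = 1 + 2 + 4 + 5 + 8 + 10 + 20 + 40 + 73 + 146 + 292 + 365 + 584 + 730 + 1460 = 3740

No, 2920 is not perfect (3740 ≠ 2920)


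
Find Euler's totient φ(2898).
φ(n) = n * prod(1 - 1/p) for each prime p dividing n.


2898 = 2 × 3^2 × 7 × 23
Prime factors: 2, 3, 7, 23
φ(2898) = 2898 × (1-1/2) × (1-1/3) × (1-1/7) × (1-1/23)
= 2898 × 1/2 × 2/3 × 6/7 × 22/23 = 792

φ(2898) = 792


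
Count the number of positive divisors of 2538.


2538 = 2^1 × 3^3 × 47^1
d(2538) = (1+1) × (3+1) × (1+1) = 16

16 divisors


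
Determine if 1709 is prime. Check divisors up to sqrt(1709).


Check divisors up to sqrt(1709) = 41.3401
No divisors found.
1709 is prime.

Yes, 1709 is prime


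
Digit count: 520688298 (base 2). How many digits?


520688298 in base 2 = 11111000010010001001010101010
Number of digits = 29

29 digits (base 2)


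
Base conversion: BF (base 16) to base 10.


BF (base 16) = 191 (decimal)
191 (decimal) = 191 (base 10)


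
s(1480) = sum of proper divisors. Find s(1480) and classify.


Proper divisors: 1, 2, 4, 5, 8, 10, 20, 37, 40, 74, 148, 185, 296, 370, 740
Sum = 1 + 2 + 4 + 5 + 8 + 10 + 20 + 37 + 40 + 74 + 148 + 185 + 296 + 370 + 740 = 1940
1940 > 1480 → abundant

s(1480) = 1940 (abundant)


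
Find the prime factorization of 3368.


3368 / 2 = 1684
1684 / 2 = 842
842 / 2 = 421
421 / 421 = 1
3368 = 2^3 × 421


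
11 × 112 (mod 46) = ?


11 × 112 = 1232
1232 mod 46 = 36


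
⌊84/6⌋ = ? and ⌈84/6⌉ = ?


84/6 = 14.0000
floor = 14
ceil = 14

floor = 14, ceil = 14


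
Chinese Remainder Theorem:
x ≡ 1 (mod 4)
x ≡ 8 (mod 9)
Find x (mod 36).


M = 4*9 = 36
M1 = M/4 = 9, M2 = M/9 = 4
M1^(-1) mod 4 = 1, M2^(-1) mod 9 = 7
x = 1*9*1 + 8*4*7 = 233
233 mod 36 = 17
Check: 17 mod 4 = 1 ✓, 17 mod 9 = 8 ✓

x ≡ 17 (mod 36)


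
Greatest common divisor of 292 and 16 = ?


292 = 18 * 16 + 4
16 = 4 * 4 + 0
GCD = 4


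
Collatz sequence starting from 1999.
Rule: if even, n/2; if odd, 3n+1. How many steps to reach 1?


1999 → 5998 → 2999 → 8998 → 4499 → 13498 → 6749 → 20248 → 10124 → 5062 → 2531 → 7594 → 3797 → 11392 → 5696 → 2848 → 1424 → 712 → 356 → 178 → 89 → 268 → 134 → 67 → 202 → 101 → 304 → 152 → 76 → 38 → 19 → 58 → 29 → 88 → 44 → 22 → 11 → 34 → 17 → 52 → 26 → 13 → 40 → 20 → 10 → 5 → 16 → 8 → 4 → 2 → 1
Total steps = 50

50 steps


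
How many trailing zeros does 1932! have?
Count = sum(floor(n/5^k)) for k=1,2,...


floor(1932/5) = 386
floor(1932/25) = 77
floor(1932/125) = 15
floor(1932/625) = 3
Total = 481

481 trailing zeros


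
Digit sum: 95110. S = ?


9 + 5 + 1 + 1 + 0 = 16


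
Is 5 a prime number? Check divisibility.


Check divisors up to sqrt(5) = 2.2361
No divisors found.
5 is prime.

Yes, 5 is prime


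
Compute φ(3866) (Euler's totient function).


3866 = 2 × 1933
Prime factors: 2, 1933
φ(3866) = 3866 × (1-1/2) × (1-1/1933)
= 3866 × 1/2 × 1932/1933 = 1932

φ(3866) = 1932


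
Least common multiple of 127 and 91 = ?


GCD(127, 91) = 1
LCM = 127*91/1 = 11557/1 = 11557

LCM = 11557


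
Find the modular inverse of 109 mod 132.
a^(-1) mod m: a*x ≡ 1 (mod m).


Use the extended Euclidean algorithm on (132, 109); each row r = 132*s + 109*t:
r=132, s=1, t=0
r=109, s=0, t=1
q=1: r=23, s=1, t=-1   [132*(1) + 109*(-1) = 23]
q=4: r=17, s=-4, t=5   [132*(-4) + 109*(5) = 17]
q=1: r=6, s=5, t=-6   [132*(5) + 109*(-6) = 6]
q=2: r=5, s=-14, t=17   [132*(-14) + 109*(17) = 5]
q=1: r=1, s=19, t=-23   [132*(19) + 109*(-23) = 1]
q=5: r=0, s=-109, t=132   [132*(-109) + 109*(132) = 0]
GCD = 1 with t = -23, so 109*(-23) ≡ 1 (mod 132)
Inverse = -23 mod 132 = 109
Check: 109 * 109 = 11881 ≡ 1 (mod 132)

109^(-1) ≡ 109 (mod 132)


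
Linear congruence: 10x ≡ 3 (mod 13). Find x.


GCD(10, 13) = 1, unique solution
a^(-1) mod 13 = 4
x = 4 * 3 mod 13 = 12

x ≡ 12 (mod 13)


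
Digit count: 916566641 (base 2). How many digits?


916566641 in base 2 = 110110101000011011001001110001
Number of digits = 30

30 digits (base 2)
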